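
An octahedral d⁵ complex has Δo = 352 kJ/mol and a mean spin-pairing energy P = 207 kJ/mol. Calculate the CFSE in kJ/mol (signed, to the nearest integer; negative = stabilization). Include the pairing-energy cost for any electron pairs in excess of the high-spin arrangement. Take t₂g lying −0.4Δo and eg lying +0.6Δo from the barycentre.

Here Δo > P (352 > 207), so the low-spin state is favoured.
That gives t₂g⁵ eg⁰.
Orbital CFSE = -2.0Δo = -2.0 × 352 = -704 kJ/mol.
Excess pairs vs high-spin: 2 − 0 = 2; pairing cost = +414 kJ/mol.
Net CFSE = -704 + 414 = -290 kJ/mol.

-290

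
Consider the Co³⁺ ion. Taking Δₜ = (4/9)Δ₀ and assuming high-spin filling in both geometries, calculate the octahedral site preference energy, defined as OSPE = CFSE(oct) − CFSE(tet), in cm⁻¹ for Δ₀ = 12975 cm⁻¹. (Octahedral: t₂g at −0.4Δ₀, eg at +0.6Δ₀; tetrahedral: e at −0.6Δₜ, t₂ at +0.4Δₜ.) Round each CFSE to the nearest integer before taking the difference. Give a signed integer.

Group 9 minus oxidation state +3 gives a d⁶ configuration for Co³⁺.
In an octahedral site d⁶ (HS) is t₂g⁴ eg², giving CFSE(oct) = -0.4Δ₀ = -5190 cm⁻¹.
In a tetrahedral site the filling is e³ t₂³: CFSE(tet) = -0.6Δₜ = -0.6 × (4/9)(12975) = -3460 cm⁻¹.
OSPE = -5190 − (-3460) = -1730 cm⁻¹.

-1730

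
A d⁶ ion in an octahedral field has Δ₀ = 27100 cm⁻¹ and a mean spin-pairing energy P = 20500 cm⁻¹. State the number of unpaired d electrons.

Since Δ₀ = 27100 cm⁻¹ > P = 20500 cm⁻¹, the complex adopts the low-spin configuration.
Configuration: t₂g⁶ eg⁰.
Unpaired electrons: 0.

0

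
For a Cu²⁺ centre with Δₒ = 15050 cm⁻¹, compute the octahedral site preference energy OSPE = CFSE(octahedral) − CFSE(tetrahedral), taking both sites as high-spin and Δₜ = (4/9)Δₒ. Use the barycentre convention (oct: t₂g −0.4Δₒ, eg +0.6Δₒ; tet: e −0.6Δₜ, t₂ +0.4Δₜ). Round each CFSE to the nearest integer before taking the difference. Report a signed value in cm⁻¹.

-6354

Cu²⁺: group 11, so d-count = 11 − 2 = 9.
Octahedral high-spin t₂g⁶ eg³: CFSE = -0.6 × 15050 = -9030 cm⁻¹.
Tetrahedral e⁴ t₂⁵ gives -0.4Δₜ = -0.4 × (4/9) × 15050 = -2676 cm⁻¹.
OSPE = CFSE(oct) − CFSE(tet) = -9030 − (-2676) = -6354 cm⁻¹.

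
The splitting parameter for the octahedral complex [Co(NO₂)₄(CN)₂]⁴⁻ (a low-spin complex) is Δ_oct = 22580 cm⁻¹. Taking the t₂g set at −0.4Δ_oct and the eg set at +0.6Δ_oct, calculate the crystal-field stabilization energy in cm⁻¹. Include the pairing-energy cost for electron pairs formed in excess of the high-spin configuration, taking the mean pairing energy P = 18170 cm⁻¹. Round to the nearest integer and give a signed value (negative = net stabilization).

Ligand charges: 4×(-1) from NO₂⁻ and 2×(-1) from CN⁻ sum to -6; with overall charge -4, Co is +2.
Co²⁺: group 9, so d-count = 9 − 2 = 7.
The d⁷ electrons fill as t₂g⁶ eg¹.
The orbital stabilization is -1.8Δ_oct = -1.8 × 22580 = -40644 cm⁻¹.
Relative to high-spin t₂g⁵ eg² (2 paired), the low-spin configuration has 1 additional pair, contributing +1 × 18170 = +18170 cm⁻¹.
Combining: -40644 + 18170 = -22474 cm⁻¹.

-22474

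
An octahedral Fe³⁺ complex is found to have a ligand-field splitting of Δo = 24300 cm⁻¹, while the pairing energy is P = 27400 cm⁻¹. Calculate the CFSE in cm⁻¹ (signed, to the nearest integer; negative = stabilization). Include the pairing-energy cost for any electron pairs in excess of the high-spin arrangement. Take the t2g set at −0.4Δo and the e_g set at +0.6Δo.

0

Fe is in group 8, so Fe³⁺ is d⁵ (8 − 3 = 5).
With Δo < P the complex is high-spin.
That gives t2g^3 e_g^2.
Orbital CFSE = 0.0Δo = 0.0 × 24300 = 0 cm⁻¹.
High-spin has no excess pairs, so no pairing correction applies.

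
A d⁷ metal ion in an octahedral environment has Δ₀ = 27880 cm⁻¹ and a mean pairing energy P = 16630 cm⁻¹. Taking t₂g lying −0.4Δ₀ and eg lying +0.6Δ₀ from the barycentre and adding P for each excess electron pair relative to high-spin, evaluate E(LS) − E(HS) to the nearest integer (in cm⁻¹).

High-spin d⁷ fills as t₂g⁵ eg² with CFSE 5(−0.4) + 2(+0.6) = -0.8Δ₀ = -22304 cm⁻¹.
For low-spin the configuration is t₂g⁶ eg¹: orbital energy -1.8 × 27880 = -50184 cm⁻¹, and 1 additional pair relative to high-spin adds 16630 cm⁻¹, giving -33554 cm⁻¹.
Thus E(LS) − E(HS) = -11250 cm⁻¹.

-11250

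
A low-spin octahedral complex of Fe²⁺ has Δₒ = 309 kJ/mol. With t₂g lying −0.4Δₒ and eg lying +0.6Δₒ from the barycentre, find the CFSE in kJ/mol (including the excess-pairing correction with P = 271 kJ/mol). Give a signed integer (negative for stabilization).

Group 8 minus oxidation state +2 gives a d⁶ configuration for Fe²⁺.
Configuration: t₂g⁶ eg⁰.
The orbital stabilization is -2.4Δₒ = -2.4 × 309 = -742 kJ/mol.
High-spin d⁶ would be t₂g⁴ eg² with 1 pair; low-spin has 3, so 2 excess pairs cost +2P = +542 kJ/mol.
Combining: -742 + 542 = -200 kJ/mol.

-200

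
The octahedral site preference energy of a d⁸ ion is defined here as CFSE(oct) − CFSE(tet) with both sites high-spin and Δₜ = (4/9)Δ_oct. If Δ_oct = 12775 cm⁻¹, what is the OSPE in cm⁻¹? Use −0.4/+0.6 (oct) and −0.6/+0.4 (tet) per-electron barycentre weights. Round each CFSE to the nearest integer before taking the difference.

In an octahedral site d⁸ (HS) is t2g^6 e_g^2, giving CFSE(oct) = -1.2Δ_oct = -15330 cm⁻¹.
In a tetrahedral site the filling is e^4 t2^4: CFSE(tet) = -0.8Δₜ = -0.8 × (4/9)(12775) = -4542 cm⁻¹.
OSPE = CFSE(oct) − CFSE(tet) = -15330 − (-4542) = -10788 cm⁻¹.

-10788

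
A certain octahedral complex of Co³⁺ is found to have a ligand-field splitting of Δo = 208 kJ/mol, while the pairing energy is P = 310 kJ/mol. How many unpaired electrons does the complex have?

Co is in group 9, so Co³⁺ is d⁶ (9 − 3 = 6).
Δo < P, so pairing is avoided: the ground state is high-spin.
That gives t₂g⁴ eg².
Unpaired electrons: 4.

4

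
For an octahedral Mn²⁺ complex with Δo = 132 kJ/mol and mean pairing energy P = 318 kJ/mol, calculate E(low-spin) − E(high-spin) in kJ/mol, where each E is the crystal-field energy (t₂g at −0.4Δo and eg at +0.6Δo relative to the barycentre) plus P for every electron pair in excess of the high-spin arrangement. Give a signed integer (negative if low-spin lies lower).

Mn is in group 7, so Mn²⁺ is d⁵ (7 − 2 = 5).
High-spin d⁵ fills as t₂g³ eg² with CFSE 3(−0.4) + 2(+0.6) = 0.0Δo = 0 kJ/mol.
Low-spin: t₂g⁵ eg⁰, orbital CFSE = -2.0Δo = -264 kJ/mol; plus 2 excess pairs × P = +636 kJ/mol; total 372 kJ/mol.
E(LS) − E(HS) = 372 − (0) = 372 kJ/mol.

372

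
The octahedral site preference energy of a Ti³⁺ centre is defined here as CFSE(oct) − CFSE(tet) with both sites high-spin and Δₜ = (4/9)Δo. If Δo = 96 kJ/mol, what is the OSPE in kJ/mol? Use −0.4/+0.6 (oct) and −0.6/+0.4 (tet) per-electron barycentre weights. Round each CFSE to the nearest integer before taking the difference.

Ti sits in group 4; removing 3 electrons leaves Ti³⁺ with 4 − 3 = 1 d electrons.
Octahedral (high-spin): t2g^1 e_g^0, CFSE = 1(−0.4) + 0(+0.6) = -0.4Δo = -0.4 × 96 = -38 kJ/mol.
Tetrahedral: e^1 t2^0, CFSE = 1(−0.6) + 0(+0.4) = -0.6Δₜ = -0.6 × (4/9) × 96 = -26 kJ/mol.
OSPE = -38 − (-26) = -12 kJ/mol.

-12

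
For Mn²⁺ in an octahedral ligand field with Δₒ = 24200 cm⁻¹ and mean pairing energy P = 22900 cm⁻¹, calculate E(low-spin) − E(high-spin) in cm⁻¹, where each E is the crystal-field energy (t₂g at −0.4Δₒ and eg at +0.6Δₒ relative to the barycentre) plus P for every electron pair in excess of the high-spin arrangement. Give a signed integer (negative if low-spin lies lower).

Mn²⁺: group 7, so d-count = 7 − 2 = 5.
In the high-spin limit (t₂g³ eg²) the orbital term is 0.0Δₒ = 0 cm⁻¹, with no excess pairing.
For low-spin the configuration is t₂g⁵ eg⁰: orbital energy -2.0 × 24200 = -48400 cm⁻¹, and 2 additional pairs relative to high-spin add 45800 cm⁻¹, giving -2600 cm⁻¹.
The difference is -2600 − (0) = -2600 cm⁻¹, so low-spin lies lower.

-2600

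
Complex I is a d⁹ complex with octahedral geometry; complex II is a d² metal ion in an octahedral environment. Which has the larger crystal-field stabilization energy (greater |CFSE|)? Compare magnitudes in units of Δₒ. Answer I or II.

II

I: For octahedral d⁹ the high- and low-spin configurations coincide; t2g^6 e_g^3, CFSE = -0.6Δₒ.
II: t₂g² eg⁰, CFSE = -0.8Δₒ.
So II has the larger |CFSE|.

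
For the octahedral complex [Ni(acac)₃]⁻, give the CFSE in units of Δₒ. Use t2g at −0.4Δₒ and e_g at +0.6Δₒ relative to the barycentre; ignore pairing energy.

-1.2 Δₒ

Each acac⁻ contributes -1; 3 × (-1) = -3. With overall charge -1, Ni is in the +2 oxidation state.
Group 10 minus oxidation state +2 gives a d⁸ configuration for Ni²⁺.
For octahedral d⁸ the high- and low-spin configurations coincide.
Configuration: t2g^6 e_g^2.
CFSE = 6(-0.4Δₒ) + 2(0.6Δₒ) = -2.4Δₒ + 1.2Δₒ = -1.2Δₒ.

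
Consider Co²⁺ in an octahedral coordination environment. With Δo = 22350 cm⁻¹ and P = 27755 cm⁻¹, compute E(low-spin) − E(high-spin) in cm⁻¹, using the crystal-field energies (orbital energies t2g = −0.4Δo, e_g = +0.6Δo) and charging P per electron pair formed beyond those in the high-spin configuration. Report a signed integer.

5405

Co²⁺: group 9, so d-count = 9 − 2 = 7.
In the high-spin limit (t2g^5 e_g^2) the orbital term is -0.8Δo = -17880 cm⁻¹, with no excess pairing.
For low-spin the configuration is t2g^6 e_g^1: orbital energy -1.8 × 22350 = -40230 cm⁻¹, and 1 additional pair relative to high-spin adds 27755 cm⁻¹, giving -12475 cm⁻¹.
The difference is -12475 − (-17880) = 5405 cm⁻¹, so high-spin lies lower.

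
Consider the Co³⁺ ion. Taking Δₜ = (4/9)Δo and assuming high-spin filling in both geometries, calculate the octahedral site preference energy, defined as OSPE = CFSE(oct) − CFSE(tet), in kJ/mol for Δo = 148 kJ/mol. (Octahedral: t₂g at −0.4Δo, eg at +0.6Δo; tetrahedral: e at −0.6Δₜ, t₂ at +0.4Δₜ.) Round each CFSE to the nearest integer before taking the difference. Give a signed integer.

-20

Co³⁺: group 9, so d-count = 9 − 3 = 6.
In an octahedral site d⁶ (HS) is t₂g⁴ eg², giving CFSE(oct) = -0.4Δo = -59 kJ/mol.
Tetrahedral e³ t₂³ gives -0.6Δₜ = -0.6 × (4/9) × 148 = -39 kJ/mol.
OSPE = CFSE(oct) − CFSE(tet) = -59 − (-39) = -20 kJ/mol.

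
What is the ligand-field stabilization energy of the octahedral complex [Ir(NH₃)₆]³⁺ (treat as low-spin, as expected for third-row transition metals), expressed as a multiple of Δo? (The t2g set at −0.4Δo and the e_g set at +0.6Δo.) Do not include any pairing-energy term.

-2.4 Δo

NH₃ is neutral, so the +3 overall charge sits on Ir: oxidation state +3.
Group 9 minus oxidation state +3 gives a d⁶ configuration for Ir³⁺.
Configuration: t2g^6 e_g^0.
CFSE = 6(-0.4Δo) + 0(0.6Δo) = -2.4Δo + 0.0Δo = -2.4Δo.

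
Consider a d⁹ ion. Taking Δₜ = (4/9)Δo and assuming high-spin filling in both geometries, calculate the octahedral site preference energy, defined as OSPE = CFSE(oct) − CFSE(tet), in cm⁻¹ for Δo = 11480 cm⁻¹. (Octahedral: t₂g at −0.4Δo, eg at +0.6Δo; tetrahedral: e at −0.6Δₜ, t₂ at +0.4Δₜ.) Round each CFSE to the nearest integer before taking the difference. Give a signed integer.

-4847

In an octahedral site d⁹ (HS) is t2g^6 e_g^3, giving CFSE(oct) = -0.6Δo = -6888 cm⁻¹.
In a tetrahedral site the filling is e^4 t2^5: CFSE(tet) = -0.4Δₜ = -0.4 × (4/9)(11480) = -2041 cm⁻¹.
OSPE = CFSE(oct) − CFSE(tet) = -6888 − (-2041) = -4847 cm⁻¹.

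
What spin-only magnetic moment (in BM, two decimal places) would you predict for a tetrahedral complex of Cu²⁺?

1.73 BM

Cu sits in group 11; removing 2 electrons leaves Cu²⁺ with 11 − 2 = 9 d electrons.
With tetrahedral geometry the complex is necessarily high-spin.
Configuration: e^4 t2^5 → 1 unpaired electron.
μ(spin-only) = √[1(1+2)] = √3 ≈ 1.73 BM.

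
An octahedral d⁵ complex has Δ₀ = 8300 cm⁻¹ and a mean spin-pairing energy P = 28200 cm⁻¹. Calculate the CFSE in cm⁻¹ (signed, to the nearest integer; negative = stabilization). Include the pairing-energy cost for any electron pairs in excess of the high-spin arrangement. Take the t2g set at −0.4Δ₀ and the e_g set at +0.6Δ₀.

0

Since Δ₀ = 8300 cm⁻¹ < P = 28200 cm⁻¹, the complex adopts the high-spin configuration.
Configuration: t2g^3 e_g^2.
Orbital CFSE = 0.0Δ₀ = 0.0 × 8300 = 0 cm⁻¹.
High-spin has no excess pairs, so no pairing correction applies.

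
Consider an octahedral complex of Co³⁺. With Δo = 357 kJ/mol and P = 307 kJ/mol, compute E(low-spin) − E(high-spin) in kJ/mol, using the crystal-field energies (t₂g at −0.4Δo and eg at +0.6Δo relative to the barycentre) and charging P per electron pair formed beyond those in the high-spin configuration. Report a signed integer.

-100

Co sits in group 9; removing 3 electrons leaves Co³⁺ with 9 − 3 = 6 d electrons.
High-spin: t₂g⁴ eg², CFSE = -0.4Δo = -143 kJ/mol.
For low-spin the configuration is t₂g⁶ eg⁰: orbital energy -2.4 × 357 = -857 kJ/mol, and 2 additional pairs relative to high-spin add 614 kJ/mol, giving -243 kJ/mol.
Thus E(LS) − E(HS) = -100 kJ/mol.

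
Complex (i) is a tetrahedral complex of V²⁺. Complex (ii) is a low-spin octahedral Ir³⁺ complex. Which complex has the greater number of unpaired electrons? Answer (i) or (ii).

(i): Group 5 minus oxidation state +2 gives a d³ configuration for V²⁺; Tetrahedral fields are weak (Δₜ ≈ 4/9 Δₒ), so electrons fill high-spin; e² t₂¹ → 3 unpaired.
(ii): Ir sits in group 9; removing 3 electrons leaves Ir³⁺ with 9 − 3 = 6 d electrons; t2g^6 e_g^0 → 0 unpaired.
So (i) has more unpaired electrons.

(i)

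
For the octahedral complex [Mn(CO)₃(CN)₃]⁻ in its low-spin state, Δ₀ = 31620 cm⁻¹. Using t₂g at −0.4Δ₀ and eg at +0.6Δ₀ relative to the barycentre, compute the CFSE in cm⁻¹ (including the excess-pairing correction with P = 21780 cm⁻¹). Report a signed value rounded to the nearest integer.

Ligand charges: 3×(+0) from CO and 3×(-1) from CN⁻ sum to -3; with overall charge -1, Mn is +2.
Group 7 minus oxidation state +2 gives a d⁵ configuration for Mn²⁺.
The d⁵ electrons fill as t₂g⁵ eg⁰.
Orbital CFSE = 5(-0.4) + 0(0.6) = -2.0Δ₀ = -2.0 × 31620 = -63240 cm⁻¹.
High-spin d⁵ would be t₂g³ eg² with 0 pairs; low-spin has 2, so 2 excess pairs cost +2P = +43560 cm⁻¹.
Overall CFSE = -63240 + 43560 = -19680 cm⁻¹.

-19680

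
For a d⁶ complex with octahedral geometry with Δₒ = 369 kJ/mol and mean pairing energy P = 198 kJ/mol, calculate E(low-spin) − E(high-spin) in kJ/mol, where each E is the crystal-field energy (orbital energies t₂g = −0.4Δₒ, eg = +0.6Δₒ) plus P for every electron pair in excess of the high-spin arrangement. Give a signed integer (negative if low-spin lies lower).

-342

In the high-spin limit (t₂g⁴ eg²) the orbital term is -0.4Δₒ = -148 kJ/mol, with no excess pairing.
For low-spin the configuration is t₂g⁶ eg⁰: orbital energy -2.4 × 369 = -886 kJ/mol, and 2 additional pairs relative to high-spin add 396 kJ/mol, giving -490 kJ/mol.
Thus E(LS) − E(HS) = -342 kJ/mol.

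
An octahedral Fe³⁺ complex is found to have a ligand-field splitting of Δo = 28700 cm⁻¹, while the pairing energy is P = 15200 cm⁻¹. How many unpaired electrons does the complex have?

1

Fe is in group 8, so Fe³⁺ is d⁵ (8 − 3 = 5).
With Δo > P the complex is low-spin.
That gives t₂g⁵ eg⁰.
Unpaired electrons: 1.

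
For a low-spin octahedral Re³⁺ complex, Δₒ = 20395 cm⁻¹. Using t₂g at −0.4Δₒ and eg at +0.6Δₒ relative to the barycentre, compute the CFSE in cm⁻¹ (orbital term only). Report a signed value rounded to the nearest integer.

Group 7 minus oxidation state +3 gives a d⁴ configuration for Re³⁺.
The d⁴ electrons fill as t₂g⁴ eg⁰.
CFSE(orbital) = 4×(-0.4Δₒ) + 0×(0.6Δₒ) = -1.6Δₒ; with Δₒ = 20395 cm⁻¹ that is -32632 cm⁻¹.

-32632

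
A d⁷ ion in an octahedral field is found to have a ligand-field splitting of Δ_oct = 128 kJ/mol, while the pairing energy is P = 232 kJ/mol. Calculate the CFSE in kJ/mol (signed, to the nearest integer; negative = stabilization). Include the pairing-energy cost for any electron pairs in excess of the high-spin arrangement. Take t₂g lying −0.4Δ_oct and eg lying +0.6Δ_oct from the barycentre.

-102

Here Δ_oct < P (128 < 232), so the high-spin state is favoured.
Filling d⁷ accordingly: t₂g⁵ eg².
Orbital CFSE = -0.8Δ_oct = -0.8 × 128 = -102 kJ/mol.
High-spin has no excess pairs, so no pairing correction applies.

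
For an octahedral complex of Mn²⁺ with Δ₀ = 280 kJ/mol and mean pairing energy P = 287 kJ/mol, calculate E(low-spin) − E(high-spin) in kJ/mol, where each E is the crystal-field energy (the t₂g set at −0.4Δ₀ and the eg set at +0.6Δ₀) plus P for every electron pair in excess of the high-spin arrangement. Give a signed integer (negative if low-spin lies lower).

14

Mn²⁺: group 7, so d-count = 7 − 2 = 5.
In the high-spin limit (t₂g³ eg²) the orbital term is 0.0Δ₀ = 0 kJ/mol, with no excess pairing.
For low-spin the configuration is t₂g⁵ eg⁰: orbital energy -2.0 × 280 = -560 kJ/mol, and 2 additional pairs relative to high-spin add 574 kJ/mol, giving 14 kJ/mol.
Thus E(LS) − E(HS) = 14 kJ/mol.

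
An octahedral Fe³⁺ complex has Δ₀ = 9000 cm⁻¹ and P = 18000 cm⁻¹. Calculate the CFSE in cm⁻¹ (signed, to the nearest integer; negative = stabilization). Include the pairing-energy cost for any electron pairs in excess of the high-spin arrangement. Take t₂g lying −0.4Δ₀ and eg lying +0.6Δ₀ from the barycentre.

Group 8 minus oxidation state +3 gives a d⁵ configuration for Fe³⁺.
With Δ₀ < P the complex is high-spin.
Filling d⁵ accordingly: t₂g³ eg².
Orbital CFSE = 0.0Δ₀ = 0.0 × 9000 = 0 cm⁻¹.
High-spin has no excess pairs, so no pairing correction applies.

0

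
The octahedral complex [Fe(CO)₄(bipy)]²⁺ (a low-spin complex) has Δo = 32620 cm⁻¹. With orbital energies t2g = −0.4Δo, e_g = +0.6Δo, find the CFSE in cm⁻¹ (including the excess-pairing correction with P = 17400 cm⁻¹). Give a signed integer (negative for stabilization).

Ligand charges: 4×(+0) from CO and 1×(+0) from bipy sum to +0; with overall charge +2, Fe is +2.
Fe sits in group 8; removing 2 electrons leaves Fe²⁺ with 8 − 2 = 6 d electrons.
Configuration: t2g^6 e_g^0.
CFSE(orbital) = 6×(-0.4Δo) + 0×(0.6Δo) = -2.4Δo; with Δo = 32620 cm⁻¹ that is -78288 cm⁻¹.
High-spin d⁶ would be t2g^4 e_g^2 with 1 pair; low-spin has 3, so 2 excess pairs cost +2P = +34800 cm⁻¹.
Overall CFSE = -78288 + 34800 = -43488 cm⁻¹.

-43488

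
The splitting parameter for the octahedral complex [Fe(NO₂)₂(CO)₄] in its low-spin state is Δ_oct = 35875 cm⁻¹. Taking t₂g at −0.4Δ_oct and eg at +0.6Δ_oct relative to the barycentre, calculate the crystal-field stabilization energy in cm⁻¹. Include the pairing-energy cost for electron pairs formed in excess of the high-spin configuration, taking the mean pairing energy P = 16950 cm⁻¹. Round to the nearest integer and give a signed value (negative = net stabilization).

Ligand charges: 2×(-1) from NO₂⁻ and 4×(+0) from CO sum to -2; with overall charge +0, Fe is +2.
Fe²⁺: group 8, so d-count = 8 − 2 = 6.
Configuration: t₂g⁶ eg⁰.
CFSE(orbital) = 6×(-0.4Δ_oct) + 0×(0.6Δ_oct) = -2.4Δ_oct; with Δ_oct = 35875 cm⁻¹ that is -86100 cm⁻¹.
High-spin d⁶ would be t₂g⁴ eg² with 1 pair; low-spin has 3, so 2 excess pairs cost +2P = +33900 cm⁻¹.
Overall CFSE = -86100 + 33900 = -52200 cm⁻¹.

-52200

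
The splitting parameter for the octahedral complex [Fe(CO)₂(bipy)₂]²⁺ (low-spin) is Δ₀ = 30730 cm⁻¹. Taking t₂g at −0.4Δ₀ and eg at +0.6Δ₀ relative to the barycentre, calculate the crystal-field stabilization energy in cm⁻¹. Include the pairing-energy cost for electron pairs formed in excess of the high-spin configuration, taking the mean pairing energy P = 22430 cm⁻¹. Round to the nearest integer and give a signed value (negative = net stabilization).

Ligand charges: 2×(+0) from CO and 2×(+0) from bipy sum to +0; with overall charge +2, Fe is +2.
Fe sits in group 8; removing 2 electrons leaves Fe²⁺ with 8 − 2 = 6 d electrons.
The d⁶ electrons fill as t₂g⁶ eg⁰.
The orbital stabilization is -2.4Δ₀ = -2.4 × 30730 = -73752 cm⁻¹.
Pairing penalty: 3 pairs vs 1 in the high-spin reference → 2 extra × P = 44860 cm⁻¹.
Overall CFSE = -73752 + 44860 = -28892 cm⁻¹.

-28892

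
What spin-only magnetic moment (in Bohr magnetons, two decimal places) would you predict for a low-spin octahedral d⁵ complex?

1.73 Bohr magnetons

Configuration: t2g^5 e_g^0 → 1 unpaired electron.
μ(spin-only) = √[1(1+2)] = √3 ≈ 1.73 Bohr magnetons.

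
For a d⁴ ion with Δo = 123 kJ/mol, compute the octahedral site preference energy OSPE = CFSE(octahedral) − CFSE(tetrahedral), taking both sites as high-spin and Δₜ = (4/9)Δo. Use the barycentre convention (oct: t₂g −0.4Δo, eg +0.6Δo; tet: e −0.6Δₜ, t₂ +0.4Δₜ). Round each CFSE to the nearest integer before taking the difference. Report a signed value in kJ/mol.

-52

Octahedral high-spin t₂g³ eg¹: CFSE = -0.6 × 123 = -74 kJ/mol.
Tetrahedral: e² t₂², CFSE = 2(−0.6) + 2(+0.4) = -0.4Δₜ = -0.4 × (4/9) × 123 = -22 kJ/mol.
OSPE = CFSE(oct) − CFSE(tet) = -74 − (-22) = -52 kJ/mol.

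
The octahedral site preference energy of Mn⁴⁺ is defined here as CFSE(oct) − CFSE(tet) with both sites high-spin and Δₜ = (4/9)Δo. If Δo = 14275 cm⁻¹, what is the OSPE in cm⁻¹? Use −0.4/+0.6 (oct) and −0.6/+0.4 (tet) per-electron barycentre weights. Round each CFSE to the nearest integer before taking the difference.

Mn sits in group 7; removing 4 electrons leaves Mn⁴⁺ with 7 − 4 = 3 d electrons.
Octahedral (high-spin): t2g^3 e_g^0, CFSE = 3(−0.4) + 0(+0.6) = -1.2Δo = -1.2 × 14275 = -17130 cm⁻¹.
In a tetrahedral site the filling is e^2 t2^1: CFSE(tet) = -0.8Δₜ = -0.8 × (4/9)(14275) = -5076 cm⁻¹.
Subtracting, OSPE = -17130 − (-5076) = -12054 cm⁻¹.

-12054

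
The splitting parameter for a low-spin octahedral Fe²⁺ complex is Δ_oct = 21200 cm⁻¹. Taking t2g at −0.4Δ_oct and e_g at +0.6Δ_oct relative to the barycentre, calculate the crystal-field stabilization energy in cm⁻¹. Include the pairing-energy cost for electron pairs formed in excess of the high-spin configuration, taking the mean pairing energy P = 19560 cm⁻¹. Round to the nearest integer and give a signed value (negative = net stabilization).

Group 8 minus oxidation state +2 gives a d⁶ configuration for Fe²⁺.
Configuration: t2g^6 e_g^0.
CFSE(orbital) = 6×(-0.4Δ_oct) + 0×(0.6Δ_oct) = -2.4Δ_oct; with Δ_oct = 21200 cm⁻¹ that is -50880 cm⁻¹.
High-spin d⁶ would be t2g^4 e_g^2 with 1 pair; low-spin has 3, so 2 excess pairs cost +2P = +39120 cm⁻¹.
Overall CFSE = -50880 + 39120 = -11760 cm⁻¹.

-11760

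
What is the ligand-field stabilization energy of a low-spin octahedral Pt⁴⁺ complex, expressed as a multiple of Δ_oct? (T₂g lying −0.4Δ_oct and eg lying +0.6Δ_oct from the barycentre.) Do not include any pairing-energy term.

-2.4 Δ_oct

Pt sits in group 10; removing 4 electrons leaves Pt⁴⁺ with 10 − 4 = 6 d electrons.
Configuration: t₂g⁶ eg⁰.
CFSE = 6(-0.4Δ_oct) + 0(0.6Δ_oct) = -2.4Δ_oct + 0.0Δ_oct = -2.4Δ_oct.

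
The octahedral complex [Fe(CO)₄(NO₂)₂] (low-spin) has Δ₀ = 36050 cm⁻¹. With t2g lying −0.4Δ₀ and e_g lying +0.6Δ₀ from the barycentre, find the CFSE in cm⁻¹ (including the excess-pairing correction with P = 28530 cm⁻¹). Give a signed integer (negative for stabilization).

-29460

Ligand charges: 4×(+0) from CO and 2×(-1) from NO₂⁻ sum to -2; with overall charge +0, Fe is +2.
Group 8 minus oxidation state +2 gives a d⁶ configuration for Fe²⁺.
The d⁶ electrons fill as t2g^6 e_g^0.
Orbital CFSE = 6(-0.4) + 0(0.6) = -2.4Δ₀ = -2.4 × 36050 = -86520 cm⁻¹.
High-spin d⁶ would be t2g^4 e_g^2 with 1 pair; low-spin has 3, so 2 excess pairs cost +2P = +57060 cm⁻¹.
Overall CFSE = -86520 + 57060 = -29460 cm⁻¹.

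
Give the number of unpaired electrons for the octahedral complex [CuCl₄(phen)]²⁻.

Ligand charges: 4×(-1) from Cl⁻ and 1×(+0) from phen sum to -4; with overall charge -2, Cu is +2.
Cu is in group 11, so Cu²⁺ is d⁹ (11 − 2 = 9).
Configuration: t₂g⁶ eg³, giving 1 unpaired electron.

1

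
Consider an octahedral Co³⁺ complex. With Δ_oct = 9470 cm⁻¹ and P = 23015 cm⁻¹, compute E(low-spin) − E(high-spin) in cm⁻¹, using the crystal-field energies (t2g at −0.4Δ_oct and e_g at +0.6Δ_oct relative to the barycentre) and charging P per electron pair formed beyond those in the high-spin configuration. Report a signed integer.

27090

Co³⁺: group 9, so d-count = 9 − 3 = 6.
In the high-spin limit (t2g^4 e_g^2) the orbital term is -0.4Δ_oct = -3788 cm⁻¹, with no excess pairing.
Low-spin: t2g^6 e_g^0, orbital CFSE = -2.4Δ_oct = -22728 cm⁻¹; plus 2 excess pairs × P = +46030 cm⁻¹; total 23302 cm⁻¹.
E(LS) − E(HS) = 23302 − (-3788) = 27090 cm⁻¹.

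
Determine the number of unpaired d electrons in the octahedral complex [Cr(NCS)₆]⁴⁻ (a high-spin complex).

Each NCS⁻ contributes -1; 6 × (-1) = -6. With overall charge -4, Cr is in the +2 oxidation state.
Cr²⁺: group 6, so d-count = 6 − 2 = 4.
Configuration: t2g^3 e_g^1, giving 4 unpaired electrons.

4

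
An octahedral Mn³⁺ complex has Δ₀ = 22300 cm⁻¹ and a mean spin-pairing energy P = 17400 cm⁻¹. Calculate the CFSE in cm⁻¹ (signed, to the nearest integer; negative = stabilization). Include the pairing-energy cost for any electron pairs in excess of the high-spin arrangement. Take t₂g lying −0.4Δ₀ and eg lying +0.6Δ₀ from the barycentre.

-18280

Mn sits in group 7; removing 3 electrons leaves Mn³⁺ with 7 − 3 = 4 d electrons.
With Δ₀ > P the complex is low-spin.
Filling d⁴ accordingly: t₂g⁴ eg⁰.
Orbital CFSE = -1.6Δ₀ = -1.6 × 22300 = -35680 cm⁻¹.
Excess pairs vs high-spin: 1 − 0 = 1; pairing cost = +17400 cm⁻¹.
Net CFSE = -35680 + 17400 = -18280 cm⁻¹.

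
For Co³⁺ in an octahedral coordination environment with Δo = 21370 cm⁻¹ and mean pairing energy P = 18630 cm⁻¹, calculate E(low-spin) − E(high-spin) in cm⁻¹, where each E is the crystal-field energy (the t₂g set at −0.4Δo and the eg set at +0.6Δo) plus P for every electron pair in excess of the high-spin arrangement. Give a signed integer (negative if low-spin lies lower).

Group 9 minus oxidation state +3 gives a d⁶ configuration for Co³⁺.
High-spin d⁶ fills as t₂g⁴ eg² with CFSE 4(−0.4) + 2(+0.6) = -0.4Δo = -8548 cm⁻¹.
For low-spin the configuration is t₂g⁶ eg⁰: orbital energy -2.4 × 21370 = -51288 cm⁻¹, and 2 additional pairs relative to high-spin add 37260 cm⁻¹, giving -14028 cm⁻¹.
E(LS) − E(HS) = -14028 − (-8548) = -5480 cm⁻¹.

-5480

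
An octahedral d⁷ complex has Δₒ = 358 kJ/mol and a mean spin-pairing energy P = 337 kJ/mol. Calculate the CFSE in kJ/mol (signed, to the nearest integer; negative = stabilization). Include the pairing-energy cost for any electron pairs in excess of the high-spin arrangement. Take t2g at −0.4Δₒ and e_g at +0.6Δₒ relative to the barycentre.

-307

Here Δₒ > P (358 > 337), so the low-spin state is favoured.
That gives t2g^6 e_g^1.
Orbital CFSE = -1.8Δₒ = -1.8 × 358 = -644 kJ/mol.
Excess pairs vs high-spin: 3 − 2 = 1; pairing cost = +337 kJ/mol.
Net CFSE = -644 + 337 = -307 kJ/mol.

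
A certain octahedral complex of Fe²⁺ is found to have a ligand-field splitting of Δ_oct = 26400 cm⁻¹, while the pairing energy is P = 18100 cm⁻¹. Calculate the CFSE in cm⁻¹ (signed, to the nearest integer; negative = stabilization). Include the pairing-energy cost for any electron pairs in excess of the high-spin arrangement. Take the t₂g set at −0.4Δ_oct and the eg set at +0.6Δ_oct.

-27160

Fe²⁺: group 8, so d-count = 8 − 2 = 6.
Since Δ_oct = 26400 cm⁻¹ > P = 18100 cm⁻¹, the complex adopts the low-spin configuration.
That gives t₂g⁶ eg⁰.
Orbital CFSE = -2.4Δ_oct = -2.4 × 26400 = -63360 cm⁻¹.
Excess pairs vs high-spin: 3 − 1 = 2; pairing cost = +36200 cm⁻¹.
Net CFSE = -63360 + 36200 = -27160 cm⁻¹.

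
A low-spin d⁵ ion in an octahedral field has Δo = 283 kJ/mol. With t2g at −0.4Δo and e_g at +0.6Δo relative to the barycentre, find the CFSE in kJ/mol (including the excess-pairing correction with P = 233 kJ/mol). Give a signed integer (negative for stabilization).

Electron filling gives t2g^5 e_g^0.
The orbital stabilization is -2.0Δo = -2.0 × 283 = -566 kJ/mol.
High-spin d⁵ would be t2g^3 e_g^2 with 0 pairs; low-spin has 2, so 2 excess pairs cost +2P = +466 kJ/mol.
Overall CFSE = -566 + 466 = -100 kJ/mol.

-100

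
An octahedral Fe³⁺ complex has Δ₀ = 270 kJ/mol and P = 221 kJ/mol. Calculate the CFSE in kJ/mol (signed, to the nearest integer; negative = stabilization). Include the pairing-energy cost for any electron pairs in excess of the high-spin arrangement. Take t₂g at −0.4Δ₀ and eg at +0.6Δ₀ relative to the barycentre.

-98

Group 8 minus oxidation state +3 gives a d⁵ configuration for Fe³⁺.
Δ₀ > P, so pairing is preferred: the ground state is low-spin.
Configuration: t₂g⁵ eg⁰.
Orbital CFSE = -2.0Δ₀ = -2.0 × 270 = -540 kJ/mol.
Excess pairs vs high-spin: 2 − 0 = 2; pairing cost = +442 kJ/mol.
Net CFSE = -540 + 442 = -98 kJ/mol.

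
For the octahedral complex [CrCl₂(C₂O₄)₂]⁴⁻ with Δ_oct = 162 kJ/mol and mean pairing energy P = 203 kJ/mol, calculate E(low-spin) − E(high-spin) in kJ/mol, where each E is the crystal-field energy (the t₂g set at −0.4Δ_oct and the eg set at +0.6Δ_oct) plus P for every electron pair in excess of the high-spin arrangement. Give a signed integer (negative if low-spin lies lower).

41

Ligand charges: 2×(-1) from Cl⁻ and 2×(-2) from C₂O₄²⁻ sum to -6; with overall charge -4, Cr is +2.
Cr is in group 6, so Cr²⁺ is d⁴ (6 − 2 = 4).
High-spin: t₂g³ eg¹, CFSE = -0.6Δ_oct = -97 kJ/mol.
Low-spin t₂g⁴ eg⁰ gives -1.6Δ_oct = -259 kJ/mol, but forming 1 extra pair costs 1P = 203 kJ/mol, so E(LS) = -259 + 203 = -56 kJ/mol.
The difference is -56 − (-97) = 41 kJ/mol, so high-spin lies lower.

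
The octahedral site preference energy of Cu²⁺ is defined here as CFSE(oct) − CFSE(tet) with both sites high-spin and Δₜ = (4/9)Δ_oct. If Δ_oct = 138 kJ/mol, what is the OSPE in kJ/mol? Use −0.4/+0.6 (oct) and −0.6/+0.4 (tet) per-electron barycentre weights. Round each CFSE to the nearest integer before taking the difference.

-58

Cu²⁺: group 11, so d-count = 11 − 2 = 9.
Octahedral (high-spin): t₂g⁶ eg³, CFSE = 6(−0.4) + 3(+0.6) = -0.6Δ_oct = -0.6 × 138 = -83 kJ/mol.
Tetrahedral: e⁴ t₂⁵, CFSE = 4(−0.6) + 5(+0.4) = -0.4Δₜ = -0.4 × (4/9) × 138 = -25 kJ/mol.
OSPE = CFSE(oct) − CFSE(tet) = -83 − (-25) = -58 kJ/mol.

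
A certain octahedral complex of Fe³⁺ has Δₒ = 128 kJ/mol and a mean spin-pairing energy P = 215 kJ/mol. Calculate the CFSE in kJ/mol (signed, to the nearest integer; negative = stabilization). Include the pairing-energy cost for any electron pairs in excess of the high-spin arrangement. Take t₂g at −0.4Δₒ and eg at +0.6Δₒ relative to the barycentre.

Fe³⁺: group 8, so d-count = 8 − 3 = 5.
Δₒ < P, so pairing is avoided: the ground state is high-spin.
That gives t₂g³ eg².
Orbital CFSE = 0.0Δₒ = 0.0 × 128 = 0 kJ/mol.
High-spin has no excess pairs, so no pairing correction applies.

0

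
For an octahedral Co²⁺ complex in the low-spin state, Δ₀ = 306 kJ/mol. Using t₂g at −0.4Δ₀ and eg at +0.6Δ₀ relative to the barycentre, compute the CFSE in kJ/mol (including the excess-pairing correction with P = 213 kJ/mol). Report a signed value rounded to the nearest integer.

Co²⁺: group 9, so d-count = 9 − 2 = 7.
Electron filling gives t₂g⁶ eg¹.
CFSE(orbital) = 6×(-0.4Δ₀) + 1×(0.6Δ₀) = -1.8Δ₀; with Δ₀ = 306 kJ/mol that is -551 kJ/mol.
Relative to high-spin t₂g⁵ eg² (2 paired), the low-spin configuration has 1 additional pair, contributing +1 × 213 = +213 kJ/mol.
Net CFSE = -551 + 213 = -338 kJ/mol.

-338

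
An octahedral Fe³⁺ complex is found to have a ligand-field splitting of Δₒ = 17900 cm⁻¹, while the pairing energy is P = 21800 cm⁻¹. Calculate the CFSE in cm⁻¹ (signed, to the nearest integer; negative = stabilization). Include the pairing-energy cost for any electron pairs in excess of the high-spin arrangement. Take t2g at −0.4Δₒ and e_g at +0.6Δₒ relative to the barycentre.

Group 8 minus oxidation state +3 gives a d⁵ configuration for Fe³⁺.
Since Δₒ = 17900 cm⁻¹ < P = 21800 cm⁻¹, the complex adopts the high-spin configuration.
Configuration: t2g^3 e_g^2.
Orbital CFSE = 0.0Δₒ = 0.0 × 17900 = 0 cm⁻¹.
High-spin has no excess pairs, so no pairing correction applies.

0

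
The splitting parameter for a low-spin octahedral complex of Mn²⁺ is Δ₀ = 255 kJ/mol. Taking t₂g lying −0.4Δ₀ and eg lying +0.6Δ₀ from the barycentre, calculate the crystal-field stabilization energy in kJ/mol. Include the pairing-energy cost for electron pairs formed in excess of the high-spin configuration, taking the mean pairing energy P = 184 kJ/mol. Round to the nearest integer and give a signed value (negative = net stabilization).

-142

Mn sits in group 7; removing 2 electrons leaves Mn²⁺ with 7 − 2 = 5 d electrons.
The d⁵ electrons fill as t₂g⁵ eg⁰.
The orbital stabilization is -2.0Δ₀ = -2.0 × 255 = -510 kJ/mol.
Pairing penalty: 2 pairs vs 0 in the high-spin reference → 2 extra × P = 368 kJ/mol.
Combining: -510 + 368 = -142 kJ/mol.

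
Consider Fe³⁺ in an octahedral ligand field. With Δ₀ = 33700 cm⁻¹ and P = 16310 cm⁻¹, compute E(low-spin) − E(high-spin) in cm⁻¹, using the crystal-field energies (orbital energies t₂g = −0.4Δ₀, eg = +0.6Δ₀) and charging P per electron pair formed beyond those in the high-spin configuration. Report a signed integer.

-34780

Fe³⁺: group 8, so d-count = 8 − 3 = 5.
In the high-spin limit (t₂g³ eg²) the orbital term is 0.0Δ₀ = 0 cm⁻¹, with no excess pairing.
For low-spin the configuration is t₂g⁵ eg⁰: orbital energy -2.0 × 33700 = -67400 cm⁻¹, and 2 additional pairs relative to high-spin add 32620 cm⁻¹, giving -34780 cm⁻¹.
The difference is -34780 − (0) = -34780 cm⁻¹, so low-spin lies lower.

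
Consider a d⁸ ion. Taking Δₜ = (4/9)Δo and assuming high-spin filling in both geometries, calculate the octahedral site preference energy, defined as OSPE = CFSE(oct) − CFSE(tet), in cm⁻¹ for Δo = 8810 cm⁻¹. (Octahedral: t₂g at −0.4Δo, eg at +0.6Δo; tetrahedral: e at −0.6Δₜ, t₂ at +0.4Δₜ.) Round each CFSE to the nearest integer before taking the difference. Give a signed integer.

-7440

Octahedral high-spin t₂g⁶ eg²: CFSE = -1.2 × 8810 = -10572 cm⁻¹.
Tetrahedral e⁴ t₂⁴ gives -0.8Δₜ = -0.8 × (4/9) × 8810 = -3132 cm⁻¹.
Subtracting, OSPE = -10572 − (-3132) = -7440 cm⁻¹.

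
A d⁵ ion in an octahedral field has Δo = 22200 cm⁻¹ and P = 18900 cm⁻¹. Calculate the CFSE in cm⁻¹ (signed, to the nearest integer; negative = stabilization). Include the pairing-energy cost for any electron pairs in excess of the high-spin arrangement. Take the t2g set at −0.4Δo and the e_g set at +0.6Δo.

-6600

Δo > P, so pairing is preferred: the ground state is low-spin.
Filling d⁵ accordingly: t2g^5 e_g^0.
Orbital CFSE = -2.0Δo = -2.0 × 22200 = -44400 cm⁻¹.
Excess pairs vs high-spin: 2 − 0 = 2; pairing cost = +37800 cm⁻¹.
Net CFSE = -44400 + 37800 = -6600 cm⁻¹.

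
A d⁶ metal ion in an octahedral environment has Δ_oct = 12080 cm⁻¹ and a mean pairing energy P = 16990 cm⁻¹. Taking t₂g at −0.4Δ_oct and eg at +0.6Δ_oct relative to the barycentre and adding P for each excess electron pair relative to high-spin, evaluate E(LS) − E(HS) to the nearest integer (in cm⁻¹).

9820

High-spin d⁶ fills as t₂g⁴ eg² with CFSE 4(−0.4) + 2(+0.6) = -0.4Δ_oct = -4832 cm⁻¹.
For low-spin the configuration is t₂g⁶ eg⁰: orbital energy -2.4 × 12080 = -28992 cm⁻¹, and 2 additional pairs relative to high-spin add 33980 cm⁻¹, giving 4988 cm⁻¹.
The difference is 4988 − (-4832) = 9820 cm⁻¹, so high-spin lies lower.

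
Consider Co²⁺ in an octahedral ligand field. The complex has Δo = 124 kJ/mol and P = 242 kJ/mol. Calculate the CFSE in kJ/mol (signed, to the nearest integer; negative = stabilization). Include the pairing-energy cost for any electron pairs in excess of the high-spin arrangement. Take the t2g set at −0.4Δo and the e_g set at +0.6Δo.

Co sits in group 9; removing 2 electrons leaves Co²⁺ with 9 − 2 = 7 d electrons.
Here Δo < P (124 < 242), so the high-spin state is favoured.
That gives t2g^5 e_g^2.
Orbital CFSE = -0.8Δo = -0.8 × 124 = -99 kJ/mol.
High-spin has no excess pairs, so no pairing correction applies.

-99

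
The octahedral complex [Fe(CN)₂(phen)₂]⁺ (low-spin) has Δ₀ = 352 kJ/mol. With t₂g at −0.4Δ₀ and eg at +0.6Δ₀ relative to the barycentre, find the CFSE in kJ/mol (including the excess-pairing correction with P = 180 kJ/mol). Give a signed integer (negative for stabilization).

-344

Ligand charges: 2×(-1) from CN⁻ and 2×(+0) from phen sum to -2; with overall charge +1, Fe is +3.
Group 8 minus oxidation state +3 gives a d⁵ configuration for Fe³⁺.
Configuration: t₂g⁵ eg⁰.
CFSE(orbital) = 5×(-0.4Δ₀) + 0×(0.6Δ₀) = -2.0Δ₀; with Δ₀ = 352 kJ/mol that is -704 kJ/mol.
Pairing penalty: 2 pairs vs 0 in the high-spin reference → 2 extra × P = 360 kJ/mol.
Net CFSE = -704 + 360 = -344 kJ/mol.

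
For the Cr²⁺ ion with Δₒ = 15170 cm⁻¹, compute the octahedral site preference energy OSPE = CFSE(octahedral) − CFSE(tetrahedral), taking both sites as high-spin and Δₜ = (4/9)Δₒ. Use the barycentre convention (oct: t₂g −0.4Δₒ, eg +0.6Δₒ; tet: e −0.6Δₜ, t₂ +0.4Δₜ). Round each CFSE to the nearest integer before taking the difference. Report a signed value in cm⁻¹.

-6405

Group 6 minus oxidation state +2 gives a d⁴ configuration for Cr²⁺.
Octahedral (high-spin): t2g^3 e_g^1, CFSE = 3(−0.4) + 1(+0.6) = -0.6Δₒ = -0.6 × 15170 = -9102 cm⁻¹.
In a tetrahedral site the filling is e^2 t2^2: CFSE(tet) = -0.4Δₜ = -0.4 × (4/9)(15170) = -2697 cm⁻¹.
OSPE = CFSE(oct) − CFSE(tet) = -9102 − (-2697) = -6405 cm⁻¹.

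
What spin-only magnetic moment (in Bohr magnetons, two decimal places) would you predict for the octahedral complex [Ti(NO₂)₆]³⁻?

1.73 Bohr magnetons

Each NO₂⁻ contributes -1; 6 × (-1) = -6. With overall charge -3, Ti is in the +3 oxidation state.
Ti³⁺: group 4, so d-count = 4 − 3 = 1.
Configuration: t2g^1 e_g^0 → 1 unpaired electron.
μ(spin-only) = √[1(1+2)] = √3 ≈ 1.73 Bohr magnetons.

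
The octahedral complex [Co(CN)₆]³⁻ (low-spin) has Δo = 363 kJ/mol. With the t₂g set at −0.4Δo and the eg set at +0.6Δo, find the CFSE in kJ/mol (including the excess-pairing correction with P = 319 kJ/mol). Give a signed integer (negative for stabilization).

Each CN⁻ contributes -1; 6 × (-1) = -6. With overall charge -3, Co is in the +3 oxidation state.
Group 9 minus oxidation state +3 gives a d⁶ configuration for Co³⁺.
Electron filling gives t₂g⁶ eg⁰.
The orbital stabilization is -2.4Δo = -2.4 × 363 = -871 kJ/mol.
Pairing penalty: 3 pairs vs 1 in the high-spin reference → 2 extra × P = 638 kJ/mol.
Combining: -871 + 638 = -233 kJ/mol.

-233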